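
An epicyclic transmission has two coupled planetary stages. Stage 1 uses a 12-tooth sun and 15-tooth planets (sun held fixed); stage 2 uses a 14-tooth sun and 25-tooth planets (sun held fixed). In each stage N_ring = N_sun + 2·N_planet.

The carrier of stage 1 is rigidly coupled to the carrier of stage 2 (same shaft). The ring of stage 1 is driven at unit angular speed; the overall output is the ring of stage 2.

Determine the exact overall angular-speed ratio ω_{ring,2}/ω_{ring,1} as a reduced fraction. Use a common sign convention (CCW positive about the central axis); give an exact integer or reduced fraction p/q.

91/96

Stage 1: N_ring = 12 + 2·15 = 42
Stage 1: 12(ω_s−ω_c) = −42(ω_r−ω_c),  ω_s=0, ω_r=1
Stage 1: 12(0−ω_c) = −42(1−ω_c)  ⇒  54ω_c = 42  ⇒  ω_c = 7/9
  ⇒ ω_c¹/ω_r¹ = 7/9
Stage 2: N_ring = 14 + 2·25 = 64
Stage 2: 14(ω_s−ω_c) = −64(ω_r−ω_c),  ω_s=0, ω_c=1
Stage 2: ω_r = 1 − (14/64)(0−1) = 39/32
  ⇒ ω_r²/ω_c² = 39/32
Coupling ω_c² = ω_c¹ ⇒ overall = 7/9 × 39/32 = 91/96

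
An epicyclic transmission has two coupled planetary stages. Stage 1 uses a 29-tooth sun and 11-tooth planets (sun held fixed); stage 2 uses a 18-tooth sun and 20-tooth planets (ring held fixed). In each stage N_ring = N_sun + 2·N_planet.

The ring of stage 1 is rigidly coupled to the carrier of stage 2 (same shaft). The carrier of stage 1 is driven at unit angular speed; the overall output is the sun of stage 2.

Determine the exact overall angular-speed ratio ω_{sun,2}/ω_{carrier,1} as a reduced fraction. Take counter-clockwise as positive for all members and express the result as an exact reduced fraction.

3040/459

Stage 1: N_ring = 29 + 2·11 = 51
Stage 1: 29(ω_s−ω_c) = −51(ω_r−ω_c),  ω_s=0, ω_c=1
Stage 1: ω_r = 1 − (29/51)(0−1) = 80/51
  ⇒ ω_r¹/ω_c¹ = 80/51
Stage 2: N_ring = 18 + 2·20 = 58
Stage 2: 18(ω_s−ω_c) = −58(ω_r−ω_c),  ω_r=0, ω_c=1
Stage 2: ω_s = 1 − (58/18)(0−1) = 38/9
  ⇒ ω_s²/ω_c² = 38/9
Coupling ω_c² = ω_r¹ ⇒ overall = 80/51 × 38/9 = 3040/459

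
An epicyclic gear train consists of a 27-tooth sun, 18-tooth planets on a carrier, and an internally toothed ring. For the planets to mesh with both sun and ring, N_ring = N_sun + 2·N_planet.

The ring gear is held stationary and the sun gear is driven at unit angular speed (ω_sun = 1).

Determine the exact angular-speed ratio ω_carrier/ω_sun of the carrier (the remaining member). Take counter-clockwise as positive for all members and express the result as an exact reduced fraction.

3/10

N_ring = 27 + 2·18 = 63
27(ω_s−ω_c) = −63(ω_r−ω_c),  ω_r=0, ω_s=1
27(1−ω_c) = −63(0−ω_c)  ⇒  90ω_c = 27  ⇒  ω_c = 3/10
ω_c/ω_s = 3/10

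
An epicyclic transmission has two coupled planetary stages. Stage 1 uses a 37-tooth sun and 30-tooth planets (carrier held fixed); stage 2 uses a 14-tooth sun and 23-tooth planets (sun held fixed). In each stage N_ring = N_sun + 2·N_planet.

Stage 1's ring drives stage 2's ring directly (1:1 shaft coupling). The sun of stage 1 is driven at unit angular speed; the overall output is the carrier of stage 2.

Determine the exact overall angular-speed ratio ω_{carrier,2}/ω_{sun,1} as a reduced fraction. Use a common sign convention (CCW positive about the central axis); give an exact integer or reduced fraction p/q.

Stage 1: N_ring = 37 + 2·30 = 97
Stage 1: 37(ω_s−ω_c) = −97(ω_r−ω_c),  ω_c=0, ω_s=1
Stage 1: ω_r = 0 − (37/97)(1−0) = -37/97
  ⇒ ω_r¹/ω_s¹ = -37/97
Stage 2: N_ring = 14 + 2·23 = 60
Stage 2: 14(ω_s−ω_c) = −60(ω_r−ω_c),  ω_s=0, ω_r=1
Stage 2: 14(0−ω_c) = −60(1−ω_c)  ⇒  74ω_c = 60  ⇒  ω_c = 30/37
  ⇒ ω_c²/ω_r² = 30/37
Coupling ω_r² = ω_r¹ ⇒ overall = -37/97 × 30/37 = -30/97

-30/97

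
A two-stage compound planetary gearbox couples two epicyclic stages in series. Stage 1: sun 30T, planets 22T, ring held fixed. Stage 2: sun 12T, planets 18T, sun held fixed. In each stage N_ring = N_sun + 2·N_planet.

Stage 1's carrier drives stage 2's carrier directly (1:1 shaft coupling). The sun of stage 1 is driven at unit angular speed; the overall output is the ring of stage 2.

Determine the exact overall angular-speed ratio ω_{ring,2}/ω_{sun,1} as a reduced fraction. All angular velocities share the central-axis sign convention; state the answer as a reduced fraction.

75/208

Stage 1: N_ring = 30 + 2·22 = 74
Stage 1: 30(ω_s−ω_c) = −74(ω_r−ω_c),  ω_r=0, ω_s=1
Stage 1: 30(1−ω_c) = −74(0−ω_c)  ⇒  104ω_c = 30  ⇒  ω_c = 15/52
  ⇒ ω_c¹/ω_s¹ = 15/52
Stage 2: N_ring = 12 + 2·18 = 48
Stage 2: 12(ω_s−ω_c) = −48(ω_r−ω_c),  ω_s=0, ω_c=1
Stage 2: ω_r = 1 − (12/48)(0−1) = 5/4
  ⇒ ω_r²/ω_c² = 5/4
Coupling ω_c² = ω_c¹ ⇒ overall = 15/52 × 5/4 = 75/208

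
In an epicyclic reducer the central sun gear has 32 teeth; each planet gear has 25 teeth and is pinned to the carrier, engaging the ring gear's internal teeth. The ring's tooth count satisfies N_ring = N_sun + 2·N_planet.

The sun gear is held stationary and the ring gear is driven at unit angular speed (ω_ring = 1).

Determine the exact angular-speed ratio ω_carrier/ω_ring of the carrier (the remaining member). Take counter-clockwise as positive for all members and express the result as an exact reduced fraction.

N_ring = 32 + 2·25 = 82
32(ω_s−ω_c) = −82(ω_r−ω_c),  ω_s=0, ω_r=1
32(0−ω_c) = −82(1−ω_c)  ⇒  114ω_c = 82  ⇒  ω_c = 41/57
ω_c/ω_r = 41/57

41/57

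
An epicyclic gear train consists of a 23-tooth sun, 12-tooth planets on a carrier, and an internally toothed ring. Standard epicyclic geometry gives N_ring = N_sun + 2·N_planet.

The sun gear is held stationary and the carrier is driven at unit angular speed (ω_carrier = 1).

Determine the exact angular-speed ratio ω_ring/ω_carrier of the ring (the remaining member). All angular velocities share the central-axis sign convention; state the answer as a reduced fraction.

N_ring = 23 + 2·12 = 47
23(ω_s−ω_c) = −47(ω_r−ω_c),  ω_s=0, ω_c=1
ω_r = 1 − (23/47)(0−1) = 70/47
ω_r/ω_c = 70/47

70/47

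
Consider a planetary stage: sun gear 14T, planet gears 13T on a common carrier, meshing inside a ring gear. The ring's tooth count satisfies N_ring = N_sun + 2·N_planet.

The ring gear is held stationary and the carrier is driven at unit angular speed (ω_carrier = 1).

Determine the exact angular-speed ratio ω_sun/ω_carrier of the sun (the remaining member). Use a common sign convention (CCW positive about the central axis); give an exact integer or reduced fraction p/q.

27/7

N_ring = 14 + 2·13 = 40
14(ω_s−ω_c) = −40(ω_r−ω_c),  ω_r=0, ω_c=1
ω_s = 1 − (40/14)(0−1) = 27/7
ω_s/ω_c = 27/7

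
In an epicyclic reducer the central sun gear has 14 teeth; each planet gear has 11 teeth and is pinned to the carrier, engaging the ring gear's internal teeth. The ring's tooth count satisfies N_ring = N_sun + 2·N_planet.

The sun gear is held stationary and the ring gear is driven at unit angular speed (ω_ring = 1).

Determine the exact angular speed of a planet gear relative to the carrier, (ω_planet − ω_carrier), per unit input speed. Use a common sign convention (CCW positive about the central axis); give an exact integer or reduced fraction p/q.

N_ring = 14 + 2·11 = 36
14(ω_s−ω_c) = −36(ω_r−ω_c),  ω_s=0, ω_r=1
14(0−ω_c) = −36(1−ω_c)  ⇒  50ω_c = 36  ⇒  ω_c = 18/25
sun–planet: 14·(0−18/25) = −11·(ω_p−ω_c)  ⇒  ω_p−ω_c = −(14/11)·(-18/25) = 252/275

252/275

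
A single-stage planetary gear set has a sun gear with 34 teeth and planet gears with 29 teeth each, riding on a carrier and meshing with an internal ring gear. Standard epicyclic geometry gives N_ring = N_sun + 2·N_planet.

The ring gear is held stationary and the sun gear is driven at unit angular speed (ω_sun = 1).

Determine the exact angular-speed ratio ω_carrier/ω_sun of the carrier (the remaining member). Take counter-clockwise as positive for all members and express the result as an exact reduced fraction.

N_ring = 34 + 2·29 = 92
34(ω_s−ω_c) = −92(ω_r−ω_c),  ω_r=0, ω_s=1
34(1−ω_c) = −92(0−ω_c)  ⇒  126ω_c = 34  ⇒  ω_c = 17/63
ω_c/ω_s = 17/63

17/63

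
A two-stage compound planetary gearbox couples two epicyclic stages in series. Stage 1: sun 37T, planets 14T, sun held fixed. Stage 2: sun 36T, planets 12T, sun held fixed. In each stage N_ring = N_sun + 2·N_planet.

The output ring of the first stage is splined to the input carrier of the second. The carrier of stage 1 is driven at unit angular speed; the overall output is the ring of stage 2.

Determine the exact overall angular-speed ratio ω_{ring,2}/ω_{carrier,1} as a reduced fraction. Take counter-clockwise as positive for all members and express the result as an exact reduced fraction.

Stage 1: N_ring = 37 + 2·14 = 65
Stage 1: 37(ω_s−ω_c) = −65(ω_r−ω_c),  ω_s=0, ω_c=1
Stage 1: ω_r = 1 − (37/65)(0−1) = 102/65
  ⇒ ω_r¹/ω_c¹ = 102/65
Stage 2: N_ring = 36 + 2·12 = 60
Stage 2: 36(ω_s−ω_c) = −60(ω_r−ω_c),  ω_s=0, ω_c=1
Stage 2: ω_r = 1 − (36/60)(0−1) = 8/5
  ⇒ ω_r²/ω_c² = 8/5
Coupling ω_c² = ω_r¹ ⇒ overall = 102/65 × 8/5 = 816/325

816/325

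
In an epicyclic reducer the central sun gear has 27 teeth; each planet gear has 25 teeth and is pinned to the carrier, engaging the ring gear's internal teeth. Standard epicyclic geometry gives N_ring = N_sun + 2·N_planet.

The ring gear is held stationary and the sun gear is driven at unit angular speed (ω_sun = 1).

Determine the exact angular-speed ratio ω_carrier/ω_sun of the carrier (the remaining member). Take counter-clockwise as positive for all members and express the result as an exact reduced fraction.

27/104

N_ring = 27 + 2·25 = 77
27(ω_s−ω_c) = −77(ω_r−ω_c),  ω_r=0, ω_s=1
27(1−ω_c) = −77(0−ω_c)  ⇒  104ω_c = 27  ⇒  ω_c = 27/104
ω_c/ω_s = 27/104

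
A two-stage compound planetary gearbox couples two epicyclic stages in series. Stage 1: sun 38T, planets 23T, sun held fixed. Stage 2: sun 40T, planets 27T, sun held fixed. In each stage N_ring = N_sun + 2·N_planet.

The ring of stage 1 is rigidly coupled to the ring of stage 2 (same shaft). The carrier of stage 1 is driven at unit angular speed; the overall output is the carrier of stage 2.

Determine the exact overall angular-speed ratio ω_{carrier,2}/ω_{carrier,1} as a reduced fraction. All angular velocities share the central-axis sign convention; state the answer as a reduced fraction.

2867/2814

Stage 1: N_ring = 38 + 2·23 = 84
Stage 1: 38(ω_s−ω_c) = −84(ω_r−ω_c),  ω_s=0, ω_c=1
Stage 1: ω_r = 1 − (38/84)(0−1) = 61/42
  ⇒ ω_r¹/ω_c¹ = 61/42
Stage 2: N_ring = 40 + 2·27 = 94
Stage 2: 40(ω_s−ω_c) = −94(ω_r−ω_c),  ω_s=0, ω_r=1
Stage 2: 40(0−ω_c) = −94(1−ω_c)  ⇒  134ω_c = 94  ⇒  ω_c = 47/67
  ⇒ ω_c²/ω_r² = 47/67
Coupling ω_r² = ω_r¹ ⇒ overall = 61/42 × 47/67 = 2867/2814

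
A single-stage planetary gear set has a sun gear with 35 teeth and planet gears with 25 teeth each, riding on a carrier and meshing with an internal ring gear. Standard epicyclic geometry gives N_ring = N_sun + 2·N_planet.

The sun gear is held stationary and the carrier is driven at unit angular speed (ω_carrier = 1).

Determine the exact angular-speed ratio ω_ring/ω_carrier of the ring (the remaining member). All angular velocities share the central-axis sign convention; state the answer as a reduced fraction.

N_ring = 35 + 2·25 = 85
35(ω_s−ω_c) = −85(ω_r−ω_c),  ω_s=0, ω_c=1
ω_r = 1 − (35/85)(0−1) = 24/17
ω_r/ω_c = 24/17

24/17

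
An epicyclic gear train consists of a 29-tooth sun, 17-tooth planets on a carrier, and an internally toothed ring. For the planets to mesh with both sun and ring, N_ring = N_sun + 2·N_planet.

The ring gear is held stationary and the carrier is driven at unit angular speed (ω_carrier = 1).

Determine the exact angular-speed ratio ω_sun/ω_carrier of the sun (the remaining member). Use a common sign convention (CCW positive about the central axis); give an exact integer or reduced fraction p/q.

92/29

N_ring = 29 + 2·17 = 63
29(ω_s−ω_c) = −63(ω_r−ω_c),  ω_r=0, ω_c=1
ω_s = 1 − (63/29)(0−1) = 92/29
ω_s/ω_c = 92/29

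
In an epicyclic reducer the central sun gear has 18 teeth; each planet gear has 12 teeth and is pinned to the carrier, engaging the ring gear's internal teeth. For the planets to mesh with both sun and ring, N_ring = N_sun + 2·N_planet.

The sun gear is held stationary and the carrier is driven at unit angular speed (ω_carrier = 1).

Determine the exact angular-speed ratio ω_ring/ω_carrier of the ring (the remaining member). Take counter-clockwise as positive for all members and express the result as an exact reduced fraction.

10/7

N_ring = 18 + 2·12 = 42
18(ω_s−ω_c) = −42(ω_r−ω_c),  ω_s=0, ω_c=1
ω_r = 1 − (18/42)(0−1) = 10/7
ω_r/ω_c = 10/7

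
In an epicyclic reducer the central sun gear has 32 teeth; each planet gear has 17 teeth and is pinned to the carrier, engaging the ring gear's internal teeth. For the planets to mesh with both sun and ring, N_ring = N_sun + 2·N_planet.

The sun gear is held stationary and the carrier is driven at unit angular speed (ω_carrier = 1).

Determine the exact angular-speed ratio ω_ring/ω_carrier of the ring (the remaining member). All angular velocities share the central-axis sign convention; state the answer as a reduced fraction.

N_ring = 32 + 2·17 = 66
32(ω_s−ω_c) = −66(ω_r−ω_c),  ω_s=0, ω_c=1
ω_r = 1 − (32/66)(0−1) = 49/33
ω_r/ω_c = 49/33

49/33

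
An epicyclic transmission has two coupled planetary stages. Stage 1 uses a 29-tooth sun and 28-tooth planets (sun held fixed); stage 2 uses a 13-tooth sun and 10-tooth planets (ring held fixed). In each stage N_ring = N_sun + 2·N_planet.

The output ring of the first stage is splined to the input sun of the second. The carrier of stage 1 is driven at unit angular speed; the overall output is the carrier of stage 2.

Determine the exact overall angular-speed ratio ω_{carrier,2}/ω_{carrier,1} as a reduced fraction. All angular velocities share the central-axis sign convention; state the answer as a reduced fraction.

Stage 1: N_ring = 29 + 2·28 = 85
Stage 1: 29(ω_s−ω_c) = −85(ω_r−ω_c),  ω_s=0, ω_c=1
Stage 1: ω_r = 1 − (29/85)(0−1) = 114/85
  ⇒ ω_r¹/ω_c¹ = 114/85
Stage 2: N_ring = 13 + 2·10 = 33
Stage 2: 13(ω_s−ω_c) = −33(ω_r−ω_c),  ω_r=0, ω_s=1
Stage 2: 13(1−ω_c) = −33(0−ω_c)  ⇒  46ω_c = 13  ⇒  ω_c = 13/46
  ⇒ ω_c²/ω_s² = 13/46
Coupling ω_s² = ω_r¹ ⇒ overall = 114/85 × 13/46 = 741/1955

741/1955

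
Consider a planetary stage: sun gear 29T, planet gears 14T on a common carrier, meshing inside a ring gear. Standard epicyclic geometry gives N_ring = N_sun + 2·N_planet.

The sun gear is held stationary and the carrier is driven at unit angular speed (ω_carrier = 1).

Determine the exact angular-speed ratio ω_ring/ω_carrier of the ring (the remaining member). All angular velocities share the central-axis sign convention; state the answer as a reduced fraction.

86/57

N_ring = 29 + 2·14 = 57
29(ω_s−ω_c) = −57(ω_r−ω_c),  ω_s=0, ω_c=1
ω_r = 1 − (29/57)(0−1) = 86/57
ω_r/ω_c = 86/57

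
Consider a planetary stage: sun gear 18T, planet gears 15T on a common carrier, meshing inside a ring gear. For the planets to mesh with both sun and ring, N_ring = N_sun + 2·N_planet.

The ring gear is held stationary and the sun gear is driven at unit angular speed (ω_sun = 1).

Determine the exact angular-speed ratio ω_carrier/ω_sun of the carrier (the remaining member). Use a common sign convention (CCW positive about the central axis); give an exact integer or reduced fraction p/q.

N_ring = 18 + 2·15 = 48
18(ω_s−ω_c) = −48(ω_r−ω_c),  ω_r=0, ω_s=1
18(1−ω_c) = −48(0−ω_c)  ⇒  66ω_c = 18  ⇒  ω_c = 3/11
ω_c/ω_s = 3/11

3/11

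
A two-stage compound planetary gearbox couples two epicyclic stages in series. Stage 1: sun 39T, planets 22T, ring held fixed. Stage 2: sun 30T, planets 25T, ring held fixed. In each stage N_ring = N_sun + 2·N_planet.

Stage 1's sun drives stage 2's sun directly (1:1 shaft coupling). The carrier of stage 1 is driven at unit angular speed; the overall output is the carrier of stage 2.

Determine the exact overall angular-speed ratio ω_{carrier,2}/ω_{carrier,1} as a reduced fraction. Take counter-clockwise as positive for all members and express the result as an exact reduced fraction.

Stage 1: N_ring = 39 + 2·22 = 83
Stage 1: 39(ω_s−ω_c) = −83(ω_r−ω_c),  ω_r=0, ω_c=1
Stage 1: ω_s = 1 − (83/39)(0−1) = 122/39
  ⇒ ω_s¹/ω_c¹ = 122/39
Stage 2: N_ring = 30 + 2·25 = 80
Stage 2: 30(ω_s−ω_c) = −80(ω_r−ω_c),  ω_r=0, ω_s=1
Stage 2: 30(1−ω_c) = −80(0−ω_c)  ⇒  110ω_c = 30  ⇒  ω_c = 3/11
  ⇒ ω_c²/ω_s² = 3/11
Coupling ω_s² = ω_s¹ ⇒ overall = 122/39 × 3/11 = 122/143

122/143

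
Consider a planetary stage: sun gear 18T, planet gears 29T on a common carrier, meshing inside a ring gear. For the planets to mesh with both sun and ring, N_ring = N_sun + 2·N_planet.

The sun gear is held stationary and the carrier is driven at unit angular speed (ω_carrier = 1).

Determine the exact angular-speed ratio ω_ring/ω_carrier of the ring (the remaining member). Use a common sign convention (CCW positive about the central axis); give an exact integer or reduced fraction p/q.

47/38

N_ring = 18 + 2·29 = 76
18(ω_s−ω_c) = −76(ω_r−ω_c),  ω_s=0, ω_c=1
ω_r = 1 − (18/76)(0−1) = 47/38
ω_r/ω_c = 47/38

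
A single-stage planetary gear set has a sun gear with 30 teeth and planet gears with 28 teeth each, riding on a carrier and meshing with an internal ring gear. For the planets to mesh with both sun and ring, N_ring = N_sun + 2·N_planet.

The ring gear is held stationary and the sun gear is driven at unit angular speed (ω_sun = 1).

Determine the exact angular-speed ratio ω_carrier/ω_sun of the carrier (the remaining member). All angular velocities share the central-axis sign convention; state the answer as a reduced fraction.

15/58

N_ring = 30 + 2·28 = 86
30(ω_s−ω_c) = −86(ω_r−ω_c),  ω_r=0, ω_s=1
30(1−ω_c) = −86(0−ω_c)  ⇒  116ω_c = 30  ⇒  ω_c = 15/58
ω_c/ω_s = 15/58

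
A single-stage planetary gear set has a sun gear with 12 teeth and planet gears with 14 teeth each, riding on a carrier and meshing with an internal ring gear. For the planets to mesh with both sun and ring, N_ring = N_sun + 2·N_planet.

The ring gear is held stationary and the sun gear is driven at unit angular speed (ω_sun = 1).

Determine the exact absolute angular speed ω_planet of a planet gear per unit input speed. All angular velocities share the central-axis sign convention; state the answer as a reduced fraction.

-3/7

N_ring = 12 + 2·14 = 40
12(ω_s−ω_c) = −40(ω_r−ω_c),  ω_r=0, ω_s=1
12(1−ω_c) = −40(0−ω_c)  ⇒  52ω_c = 12  ⇒  ω_c = 3/13
sun–planet: 12·(1−3/13) = −14·(ω_p−ω_c)  ⇒  ω_p−ω_c = −(12/14)·(10/13) = -60/91
ω_p = 3/13 − 60/91 = -3/7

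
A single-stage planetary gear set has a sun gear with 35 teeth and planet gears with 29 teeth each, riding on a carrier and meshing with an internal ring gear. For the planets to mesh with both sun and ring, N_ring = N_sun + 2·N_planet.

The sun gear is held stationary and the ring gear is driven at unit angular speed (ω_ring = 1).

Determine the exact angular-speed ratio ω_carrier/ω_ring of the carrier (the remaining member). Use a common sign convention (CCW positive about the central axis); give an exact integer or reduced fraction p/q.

93/128

N_ring = 35 + 2·29 = 93
35(ω_s−ω_c) = −93(ω_r−ω_c),  ω_s=0, ω_r=1
35(0−ω_c) = −93(1−ω_c)  ⇒  128ω_c = 93  ⇒  ω_c = 93/128
ω_c/ω_r = 93/128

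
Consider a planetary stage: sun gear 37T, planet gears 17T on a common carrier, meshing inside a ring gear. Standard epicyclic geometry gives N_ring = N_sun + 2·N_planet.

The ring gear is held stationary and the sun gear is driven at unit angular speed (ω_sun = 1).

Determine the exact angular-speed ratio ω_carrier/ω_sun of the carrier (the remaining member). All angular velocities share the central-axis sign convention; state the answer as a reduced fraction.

37/108

N_ring = 37 + 2·17 = 71
37(ω_s−ω_c) = −71(ω_r−ω_c),  ω_r=0, ω_s=1
37(1−ω_c) = −71(0−ω_c)  ⇒  108ω_c = 37  ⇒  ω_c = 37/108
ω_c/ω_s = 37/108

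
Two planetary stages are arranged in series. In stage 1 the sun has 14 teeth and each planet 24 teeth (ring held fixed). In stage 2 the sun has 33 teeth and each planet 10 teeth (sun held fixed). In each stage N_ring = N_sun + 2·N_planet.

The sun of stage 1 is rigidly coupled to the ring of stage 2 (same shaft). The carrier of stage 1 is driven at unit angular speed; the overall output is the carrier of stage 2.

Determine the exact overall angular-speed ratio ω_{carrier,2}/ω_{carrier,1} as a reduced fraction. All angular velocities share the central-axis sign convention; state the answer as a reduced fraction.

Stage 1: N_ring = 14 + 2·24 = 62
Stage 1: 14(ω_s−ω_c) = −62(ω_r−ω_c),  ω_r=0, ω_c=1
Stage 1: ω_s = 1 − (62/14)(0−1) = 38/7
  ⇒ ω_s¹/ω_c¹ = 38/7
Stage 2: N_ring = 33 + 2·10 = 53
Stage 2: 33(ω_s−ω_c) = −53(ω_r−ω_c),  ω_s=0, ω_r=1
Stage 2: 33(0−ω_c) = −53(1−ω_c)  ⇒  86ω_c = 53  ⇒  ω_c = 53/86
  ⇒ ω_c²/ω_r² = 53/86
Coupling ω_r² = ω_s¹ ⇒ overall = 38/7 × 53/86 = 1007/301

1007/301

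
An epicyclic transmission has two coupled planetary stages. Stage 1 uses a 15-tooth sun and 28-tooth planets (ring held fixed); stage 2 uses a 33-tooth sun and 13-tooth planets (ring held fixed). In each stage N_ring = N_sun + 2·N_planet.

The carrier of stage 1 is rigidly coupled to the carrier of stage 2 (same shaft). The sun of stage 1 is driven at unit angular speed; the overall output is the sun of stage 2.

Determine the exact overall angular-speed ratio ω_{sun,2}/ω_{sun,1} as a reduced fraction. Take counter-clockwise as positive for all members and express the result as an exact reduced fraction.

230/473

Stage 1: N_ring = 15 + 2·28 = 71
Stage 1: 15(ω_s−ω_c) = −71(ω_r−ω_c),  ω_r=0, ω_s=1
Stage 1: 15(1−ω_c) = −71(0−ω_c)  ⇒  86ω_c = 15  ⇒  ω_c = 15/86
  ⇒ ω_c¹/ω_s¹ = 15/86
Stage 2: N_ring = 33 + 2·13 = 59
Stage 2: 33(ω_s−ω_c) = −59(ω_r−ω_c),  ω_r=0, ω_c=1
Stage 2: ω_s = 1 − (59/33)(0−1) = 92/33
  ⇒ ω_s²/ω_c² = 92/33
Coupling ω_c² = ω_c¹ ⇒ overall = 15/86 × 92/33 = 230/473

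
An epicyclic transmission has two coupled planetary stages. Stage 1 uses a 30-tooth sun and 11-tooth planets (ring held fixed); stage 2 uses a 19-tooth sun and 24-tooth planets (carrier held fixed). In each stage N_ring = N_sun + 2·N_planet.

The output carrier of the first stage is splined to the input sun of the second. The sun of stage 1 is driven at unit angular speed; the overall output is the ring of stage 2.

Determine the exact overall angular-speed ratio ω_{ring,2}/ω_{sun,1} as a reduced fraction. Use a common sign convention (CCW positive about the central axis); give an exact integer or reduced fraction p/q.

Stage 1: N_ring = 30 + 2·11 = 52
Stage 1: 30(ω_s−ω_c) = −52(ω_r−ω_c),  ω_r=0, ω_s=1
Stage 1: 30(1−ω_c) = −52(0−ω_c)  ⇒  82ω_c = 30  ⇒  ω_c = 15/41
  ⇒ ω_c¹/ω_s¹ = 15/41
Stage 2: N_ring = 19 + 2·24 = 67
Stage 2: 19(ω_s−ω_c) = −67(ω_r−ω_c),  ω_c=0, ω_s=1
Stage 2: ω_r = 0 − (19/67)(1−0) = -19/67
  ⇒ ω_r²/ω_s² = -19/67
Coupling ω_s² = ω_c¹ ⇒ overall = 15/41 × -19/67 = -285/2747

-285/2747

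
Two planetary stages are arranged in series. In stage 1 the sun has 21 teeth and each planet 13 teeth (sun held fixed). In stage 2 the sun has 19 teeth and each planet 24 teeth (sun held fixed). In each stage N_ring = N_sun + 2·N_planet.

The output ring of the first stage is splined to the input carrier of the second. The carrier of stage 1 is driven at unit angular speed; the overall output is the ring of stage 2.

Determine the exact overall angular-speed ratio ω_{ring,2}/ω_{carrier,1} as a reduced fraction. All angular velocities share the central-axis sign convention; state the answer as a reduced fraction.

Stage 1: N_ring = 21 + 2·13 = 47
Stage 1: 21(ω_s−ω_c) = −47(ω_r−ω_c),  ω_s=0, ω_c=1
Stage 1: ω_r = 1 − (21/47)(0−1) = 68/47
  ⇒ ω_r¹/ω_c¹ = 68/47
Stage 2: N_ring = 19 + 2·24 = 67
Stage 2: 19(ω_s−ω_c) = −67(ω_r−ω_c),  ω_s=0, ω_c=1
Stage 2: ω_r = 1 − (19/67)(0−1) = 86/67
  ⇒ ω_r²/ω_c² = 86/67
Coupling ω_c² = ω_r¹ ⇒ overall = 68/47 × 86/67 = 5848/3149

5848/3149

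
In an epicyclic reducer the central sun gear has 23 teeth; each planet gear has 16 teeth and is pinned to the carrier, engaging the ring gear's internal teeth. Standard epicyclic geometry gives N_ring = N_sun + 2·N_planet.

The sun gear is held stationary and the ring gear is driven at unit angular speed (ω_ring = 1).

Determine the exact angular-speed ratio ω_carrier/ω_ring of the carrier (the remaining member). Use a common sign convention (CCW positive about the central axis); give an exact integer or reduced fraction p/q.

55/78

N_ring = 23 + 2·16 = 55
23(ω_s−ω_c) = −55(ω_r−ω_c),  ω_s=0, ω_r=1
23(0−ω_c) = −55(1−ω_c)  ⇒  78ω_c = 55  ⇒  ω_c = 55/78
ω_c/ω_r = 55/78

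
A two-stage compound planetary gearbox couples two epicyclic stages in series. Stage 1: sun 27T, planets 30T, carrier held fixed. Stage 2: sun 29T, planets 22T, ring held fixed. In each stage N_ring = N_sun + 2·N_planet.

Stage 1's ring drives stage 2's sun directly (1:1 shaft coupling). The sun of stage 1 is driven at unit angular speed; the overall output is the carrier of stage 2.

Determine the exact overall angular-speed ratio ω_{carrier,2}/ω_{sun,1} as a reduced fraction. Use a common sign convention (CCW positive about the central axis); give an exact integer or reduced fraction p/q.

Stage 1: N_ring = 27 + 2·30 = 87
Stage 1: 27(ω_s−ω_c) = −87(ω_r−ω_c),  ω_c=0, ω_s=1
Stage 1: ω_r = 0 − (27/87)(1−0) = -9/29
  ⇒ ω_r¹/ω_s¹ = -9/29
Stage 2: N_ring = 29 + 2·22 = 73
Stage 2: 29(ω_s−ω_c) = −73(ω_r−ω_c),  ω_r=0, ω_s=1
Stage 2: 29(1−ω_c) = −73(0−ω_c)  ⇒  102ω_c = 29  ⇒  ω_c = 29/102
  ⇒ ω_c²/ω_s² = 29/102
Coupling ω_s² = ω_r¹ ⇒ overall = -9/29 × 29/102 = -3/34

-3/34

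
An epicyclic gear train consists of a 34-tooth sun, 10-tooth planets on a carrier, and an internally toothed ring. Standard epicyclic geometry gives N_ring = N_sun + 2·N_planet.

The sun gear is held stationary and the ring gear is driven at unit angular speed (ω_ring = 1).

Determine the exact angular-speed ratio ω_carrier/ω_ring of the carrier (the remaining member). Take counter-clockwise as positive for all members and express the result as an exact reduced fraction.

N_ring = 34 + 2·10 = 54
34(ω_s−ω_c) = −54(ω_r−ω_c),  ω_s=0, ω_r=1
34(0−ω_c) = −54(1−ω_c)  ⇒  88ω_c = 54  ⇒  ω_c = 27/44
ω_c/ω_r = 27/44

27/44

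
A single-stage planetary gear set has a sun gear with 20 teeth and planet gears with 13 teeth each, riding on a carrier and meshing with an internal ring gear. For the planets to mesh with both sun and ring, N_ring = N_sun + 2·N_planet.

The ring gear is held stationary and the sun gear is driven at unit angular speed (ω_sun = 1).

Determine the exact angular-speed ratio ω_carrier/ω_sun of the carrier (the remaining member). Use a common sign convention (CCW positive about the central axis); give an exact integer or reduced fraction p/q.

10/33

N_ring = 20 + 2·13 = 46
20(ω_s−ω_c) = −46(ω_r−ω_c),  ω_r=0, ω_s=1
20(1−ω_c) = −46(0−ω_c)  ⇒  66ω_c = 20  ⇒  ω_c = 10/33
ω_c/ω_s = 10/33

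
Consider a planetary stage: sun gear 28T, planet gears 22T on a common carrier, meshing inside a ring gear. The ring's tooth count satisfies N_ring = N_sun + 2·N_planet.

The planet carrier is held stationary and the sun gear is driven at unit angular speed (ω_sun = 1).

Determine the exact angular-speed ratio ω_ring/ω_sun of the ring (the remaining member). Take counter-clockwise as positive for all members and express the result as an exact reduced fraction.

N_ring = 28 + 2·22 = 72
28(ω_s−ω_c) = −72(ω_r−ω_c),  ω_c=0, ω_s=1
ω_r = 0 − (28/72)(1−0) = -7/18
ω_r/ω_s = -7/18

-7/18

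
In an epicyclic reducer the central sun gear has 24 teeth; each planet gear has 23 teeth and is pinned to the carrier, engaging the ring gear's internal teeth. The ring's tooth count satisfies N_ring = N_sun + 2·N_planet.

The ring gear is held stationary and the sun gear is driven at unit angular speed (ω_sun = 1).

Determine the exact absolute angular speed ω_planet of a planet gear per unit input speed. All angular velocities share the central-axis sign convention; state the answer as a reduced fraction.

-12/23

N_ring = 24 + 2·23 = 70
24(ω_s−ω_c) = −70(ω_r−ω_c),  ω_r=0, ω_s=1
24(1−ω_c) = −70(0−ω_c)  ⇒  94ω_c = 24  ⇒  ω_c = 12/47
sun–planet: 24·(1−12/47) = −23·(ω_p−ω_c)  ⇒  ω_p−ω_c = −(24/23)·(35/47) = -840/1081
ω_p = 12/47 − 840/1081 = -12/23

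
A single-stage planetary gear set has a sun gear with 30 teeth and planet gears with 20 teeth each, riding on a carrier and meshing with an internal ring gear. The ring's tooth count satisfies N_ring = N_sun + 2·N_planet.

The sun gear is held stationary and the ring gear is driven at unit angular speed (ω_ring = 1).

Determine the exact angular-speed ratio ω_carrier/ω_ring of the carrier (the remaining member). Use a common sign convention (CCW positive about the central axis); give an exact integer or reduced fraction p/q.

N_ring = 30 + 2·20 = 70
30(ω_s−ω_c) = −70(ω_r−ω_c),  ω_s=0, ω_r=1
30(0−ω_c) = −70(1−ω_c)  ⇒  100ω_c = 70  ⇒  ω_c = 7/10
ω_c/ω_r = 7/10

7/10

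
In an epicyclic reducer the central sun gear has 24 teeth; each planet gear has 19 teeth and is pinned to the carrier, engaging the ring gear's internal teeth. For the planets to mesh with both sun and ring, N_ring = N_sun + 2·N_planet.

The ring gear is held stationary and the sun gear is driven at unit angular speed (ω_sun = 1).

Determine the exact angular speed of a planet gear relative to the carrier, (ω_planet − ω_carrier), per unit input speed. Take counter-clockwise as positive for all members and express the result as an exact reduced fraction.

-744/817

N_ring = 24 + 2·19 = 62
24(ω_s−ω_c) = −62(ω_r−ω_c),  ω_r=0, ω_s=1
24(1−ω_c) = −62(0−ω_c)  ⇒  86ω_c = 24  ⇒  ω_c = 12/43
sun–planet: 24·(1−12/43) = −19·(ω_p−ω_c)  ⇒  ω_p−ω_c = −(24/19)·(31/43) = -744/817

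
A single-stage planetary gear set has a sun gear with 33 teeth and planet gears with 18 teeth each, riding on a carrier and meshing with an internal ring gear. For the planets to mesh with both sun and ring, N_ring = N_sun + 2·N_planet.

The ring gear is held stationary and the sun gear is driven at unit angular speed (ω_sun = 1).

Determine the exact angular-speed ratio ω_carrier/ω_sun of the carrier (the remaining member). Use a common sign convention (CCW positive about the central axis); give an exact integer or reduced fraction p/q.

11/34

N_ring = 33 + 2·18 = 69
33(ω_s−ω_c) = −69(ω_r−ω_c),  ω_r=0, ω_s=1
33(1−ω_c) = −69(0−ω_c)  ⇒  102ω_c = 33  ⇒  ω_c = 11/34
ω_c/ω_s = 11/34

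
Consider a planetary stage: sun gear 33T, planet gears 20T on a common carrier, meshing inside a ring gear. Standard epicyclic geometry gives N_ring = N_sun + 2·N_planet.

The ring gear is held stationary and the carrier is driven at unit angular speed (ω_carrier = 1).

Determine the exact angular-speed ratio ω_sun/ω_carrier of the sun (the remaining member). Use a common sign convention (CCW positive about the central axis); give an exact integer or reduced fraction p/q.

N_ring = 33 + 2·20 = 73
33(ω_s−ω_c) = −73(ω_r−ω_c),  ω_r=0, ω_c=1
ω_s = 1 − (73/33)(0−1) = 106/33
ω_s/ω_c = 106/33

106/33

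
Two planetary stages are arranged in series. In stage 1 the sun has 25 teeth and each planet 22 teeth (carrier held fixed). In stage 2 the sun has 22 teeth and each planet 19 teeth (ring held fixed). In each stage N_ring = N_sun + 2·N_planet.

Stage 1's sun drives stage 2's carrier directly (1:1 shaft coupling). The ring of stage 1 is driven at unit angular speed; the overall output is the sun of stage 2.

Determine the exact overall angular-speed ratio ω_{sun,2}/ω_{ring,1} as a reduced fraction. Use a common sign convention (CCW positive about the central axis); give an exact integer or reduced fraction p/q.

Stage 1: N_ring = 25 + 2·22 = 69
Stage 1: 25(ω_s−ω_c) = −69(ω_r−ω_c),  ω_c=0, ω_r=1
Stage 1: ω_s = 0 − (69/25)(1−0) = -69/25
  ⇒ ω_s¹/ω_r¹ = -69/25
Stage 2: N_ring = 22 + 2·19 = 60
Stage 2: 22(ω_s−ω_c) = −60(ω_r−ω_c),  ω_r=0, ω_c=1
Stage 2: ω_s = 1 − (60/22)(0−1) = 41/11
  ⇒ ω_s²/ω_c² = 41/11
Coupling ω_c² = ω_s¹ ⇒ overall = -69/25 × 41/11 = -2829/275

-2829/275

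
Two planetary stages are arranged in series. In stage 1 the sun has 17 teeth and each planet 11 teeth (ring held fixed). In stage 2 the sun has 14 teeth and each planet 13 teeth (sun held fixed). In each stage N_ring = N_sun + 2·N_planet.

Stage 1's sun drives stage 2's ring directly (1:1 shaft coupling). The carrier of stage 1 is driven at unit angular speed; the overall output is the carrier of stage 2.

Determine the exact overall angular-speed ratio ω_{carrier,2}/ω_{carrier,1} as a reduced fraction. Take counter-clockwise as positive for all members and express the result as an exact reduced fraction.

1120/459

Stage 1: N_ring = 17 + 2·11 = 39
Stage 1: 17(ω_s−ω_c) = −39(ω_r−ω_c),  ω_r=0, ω_c=1
Stage 1: ω_s = 1 − (39/17)(0−1) = 56/17
  ⇒ ω_s¹/ω_c¹ = 56/17
Stage 2: N_ring = 14 + 2·13 = 40
Stage 2: 14(ω_s−ω_c) = −40(ω_r−ω_c),  ω_s=0, ω_r=1
Stage 2: 14(0−ω_c) = −40(1−ω_c)  ⇒  54ω_c = 40  ⇒  ω_c = 20/27
  ⇒ ω_c²/ω_r² = 20/27
Coupling ω_r² = ω_s¹ ⇒ overall = 56/17 × 20/27 = 1120/459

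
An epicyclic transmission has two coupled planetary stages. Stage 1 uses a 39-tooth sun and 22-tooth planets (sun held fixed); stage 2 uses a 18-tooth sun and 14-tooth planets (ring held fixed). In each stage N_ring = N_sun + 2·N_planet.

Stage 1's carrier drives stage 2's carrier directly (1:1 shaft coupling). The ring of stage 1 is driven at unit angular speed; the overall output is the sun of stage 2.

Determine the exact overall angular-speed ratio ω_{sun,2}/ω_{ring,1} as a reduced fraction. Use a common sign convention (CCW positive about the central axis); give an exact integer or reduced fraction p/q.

1328/549

Stage 1: N_ring = 39 + 2·22 = 83
Stage 1: 39(ω_s−ω_c) = −83(ω_r−ω_c),  ω_s=0, ω_r=1
Stage 1: 39(0−ω_c) = −83(1−ω_c)  ⇒  122ω_c = 83  ⇒  ω_c = 83/122
  ⇒ ω_c¹/ω_r¹ = 83/122
Stage 2: N_ring = 18 + 2·14 = 46
Stage 2: 18(ω_s−ω_c) = −46(ω_r−ω_c),  ω_r=0, ω_c=1
Stage 2: ω_s = 1 − (46/18)(0−1) = 32/9
  ⇒ ω_s²/ω_c² = 32/9
Coupling ω_c² = ω_c¹ ⇒ overall = 83/122 × 32/9 = 1328/549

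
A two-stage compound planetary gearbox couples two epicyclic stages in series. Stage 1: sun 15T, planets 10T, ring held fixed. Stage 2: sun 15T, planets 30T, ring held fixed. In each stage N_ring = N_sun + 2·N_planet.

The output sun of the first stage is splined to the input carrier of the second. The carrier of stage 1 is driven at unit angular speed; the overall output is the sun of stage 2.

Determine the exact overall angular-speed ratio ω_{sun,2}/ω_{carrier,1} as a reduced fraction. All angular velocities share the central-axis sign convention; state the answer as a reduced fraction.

20

Stage 1: N_ring = 15 + 2·10 = 35
Stage 1: 15(ω_s−ω_c) = −35(ω_r−ω_c),  ω_r=0, ω_c=1
Stage 1: ω_s = 1 − (35/15)(0−1) = 10/3
  ⇒ ω_s¹/ω_c¹ = 10/3
Stage 2: N_ring = 15 + 2·30 = 75
Stage 2: 15(ω_s−ω_c) = −75(ω_r−ω_c),  ω_r=0, ω_c=1
Stage 2: ω_s = 1 − (75/15)(0−1) = 6
  ⇒ ω_s²/ω_c² = 6
Coupling ω_c² = ω_s¹ ⇒ overall = 10/3 × 6 = 20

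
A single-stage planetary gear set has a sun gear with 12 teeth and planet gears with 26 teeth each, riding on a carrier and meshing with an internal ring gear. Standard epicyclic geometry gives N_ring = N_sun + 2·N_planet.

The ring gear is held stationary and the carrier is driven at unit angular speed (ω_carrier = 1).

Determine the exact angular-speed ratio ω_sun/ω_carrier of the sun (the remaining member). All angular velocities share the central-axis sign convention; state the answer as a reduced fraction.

19/3

N_ring = 12 + 2·26 = 64
12(ω_s−ω_c) = −64(ω_r−ω_c),  ω_r=0, ω_c=1
ω_s = 1 − (64/12)(0−1) = 19/3
ω_s/ω_c = 19/3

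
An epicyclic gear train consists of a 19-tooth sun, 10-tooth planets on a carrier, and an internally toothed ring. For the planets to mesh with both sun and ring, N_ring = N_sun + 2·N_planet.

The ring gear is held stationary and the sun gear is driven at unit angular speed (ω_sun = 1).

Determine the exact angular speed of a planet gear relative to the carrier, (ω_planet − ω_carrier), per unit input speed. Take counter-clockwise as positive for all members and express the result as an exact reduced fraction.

-741/580

N_ring = 19 + 2·10 = 39
19(ω_s−ω_c) = −39(ω_r−ω_c),  ω_r=0, ω_s=1
19(1−ω_c) = −39(0−ω_c)  ⇒  58ω_c = 19  ⇒  ω_c = 19/58
sun–planet: 19·(1−19/58) = −10·(ω_p−ω_c)  ⇒  ω_p−ω_c = −(19/10)·(39/58) = -741/580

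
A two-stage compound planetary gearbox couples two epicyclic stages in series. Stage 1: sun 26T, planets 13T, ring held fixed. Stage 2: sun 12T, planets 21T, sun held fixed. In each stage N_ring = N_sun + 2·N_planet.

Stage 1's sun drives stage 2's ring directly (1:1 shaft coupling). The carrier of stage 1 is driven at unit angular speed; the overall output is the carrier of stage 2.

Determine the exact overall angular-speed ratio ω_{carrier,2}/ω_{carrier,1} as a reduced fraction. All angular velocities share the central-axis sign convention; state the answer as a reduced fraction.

Stage 1: N_ring = 26 + 2·13 = 52
Stage 1: 26(ω_s−ω_c) = −52(ω_r−ω_c),  ω_r=0, ω_c=1
Stage 1: ω_s = 1 − (52/26)(0−1) = 3
  ⇒ ω_s¹/ω_c¹ = 3
Stage 2: N_ring = 12 + 2·21 = 54
Stage 2: 12(ω_s−ω_c) = −54(ω_r−ω_c),  ω_s=0, ω_r=1
Stage 2: 12(0−ω_c) = −54(1−ω_c)  ⇒  66ω_c = 54  ⇒  ω_c = 9/11
  ⇒ ω_c²/ω_r² = 9/11
Coupling ω_r² = ω_s¹ ⇒ overall = 3 × 9/11 = 27/11

27/11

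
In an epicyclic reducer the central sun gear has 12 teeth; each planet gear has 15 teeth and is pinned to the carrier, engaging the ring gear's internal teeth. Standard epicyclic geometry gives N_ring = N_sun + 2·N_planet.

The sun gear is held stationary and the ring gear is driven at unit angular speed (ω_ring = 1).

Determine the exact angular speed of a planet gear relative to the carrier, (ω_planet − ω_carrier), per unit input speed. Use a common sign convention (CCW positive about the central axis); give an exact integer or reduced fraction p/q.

N_ring = 12 + 2·15 = 42
12(ω_s−ω_c) = −42(ω_r−ω_c),  ω_s=0, ω_r=1
12(0−ω_c) = −42(1−ω_c)  ⇒  54ω_c = 42  ⇒  ω_c = 7/9
sun–planet: 12·(0−7/9) = −15·(ω_p−ω_c)  ⇒  ω_p−ω_c = −(12/15)·(-7/9) = 28/45

28/45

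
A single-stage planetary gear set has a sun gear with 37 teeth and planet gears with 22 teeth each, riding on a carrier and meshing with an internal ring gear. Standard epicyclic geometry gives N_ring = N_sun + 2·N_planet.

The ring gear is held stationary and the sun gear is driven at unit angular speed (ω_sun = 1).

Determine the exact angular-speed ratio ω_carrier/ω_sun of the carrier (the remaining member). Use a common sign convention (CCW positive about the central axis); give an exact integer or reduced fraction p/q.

N_ring = 37 + 2·22 = 81
37(ω_s−ω_c) = −81(ω_r−ω_c),  ω_r=0, ω_s=1
37(1−ω_c) = −81(0−ω_c)  ⇒  118ω_c = 37  ⇒  ω_c = 37/118
ω_c/ω_s = 37/118

37/118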